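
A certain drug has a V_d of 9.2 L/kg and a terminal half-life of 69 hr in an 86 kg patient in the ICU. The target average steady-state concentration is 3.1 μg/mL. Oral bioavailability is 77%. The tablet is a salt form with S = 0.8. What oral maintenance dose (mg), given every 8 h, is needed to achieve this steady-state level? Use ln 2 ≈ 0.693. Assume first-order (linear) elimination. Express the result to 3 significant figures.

320 mg

Total Vd = 9.2 × 86 = 791.2 L
k = 0.693/69 = 0.01004 h⁻¹, so CL = k·Vd = 0.01004 × 791.2 = 7.944 L/h
D = CL × Css × τ / F / S = 7.944 × 3.1 × 8 / 0.77 / 0.8 = 319.8 mg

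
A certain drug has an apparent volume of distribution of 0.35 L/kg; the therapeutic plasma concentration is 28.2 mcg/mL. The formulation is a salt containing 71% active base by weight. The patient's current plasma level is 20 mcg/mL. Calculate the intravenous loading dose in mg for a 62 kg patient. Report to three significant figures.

251 mg

Vd = 0.35 L/kg × 62 kg = 21.70 L
Concentration deficit ΔC = 28.2 − 20 = 8.200 mg/L
LD = Vd × ΔC / S = 21.70 × 8.200 / 0.71 = 250.6 mg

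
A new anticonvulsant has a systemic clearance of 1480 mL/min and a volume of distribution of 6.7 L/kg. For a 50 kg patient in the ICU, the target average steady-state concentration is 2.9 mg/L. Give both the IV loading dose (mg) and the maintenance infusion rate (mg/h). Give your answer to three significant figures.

Vd(total) = 50 kg × 6.7 L/kg = 335.0 L
Loading dose = Vd × C = 335.0 × 2.9 = 971.5 mg
Convert clearance: 1480 mL/min × 60 min/h ÷ 1000 mL/L = 88.80 L/h
Maintenance infusion rate = CL × Css = 88.80 × 2.9 = 257.5 mg/h

(a) 972 mg; (b) 258 mg/h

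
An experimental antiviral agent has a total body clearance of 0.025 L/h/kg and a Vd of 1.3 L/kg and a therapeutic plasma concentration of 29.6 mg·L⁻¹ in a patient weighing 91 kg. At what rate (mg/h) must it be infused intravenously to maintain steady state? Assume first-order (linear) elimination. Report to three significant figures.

CL = 0.025 L/h/kg × 91 kg = 2.275 L/h
Vd does not affect the maintenance rate; only clearance governs steady-state input.
R₀ = 2.275 × 29.6 = 67.34 mg/h

67.3 mg/h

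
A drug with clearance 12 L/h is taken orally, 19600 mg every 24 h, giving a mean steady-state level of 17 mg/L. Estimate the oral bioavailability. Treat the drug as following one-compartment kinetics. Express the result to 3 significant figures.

0.250

F·D/τ = CL·Css at steady state → F = CL·Css·τ / D.
F = 12 × 17 × 24 / 19600 = 0.250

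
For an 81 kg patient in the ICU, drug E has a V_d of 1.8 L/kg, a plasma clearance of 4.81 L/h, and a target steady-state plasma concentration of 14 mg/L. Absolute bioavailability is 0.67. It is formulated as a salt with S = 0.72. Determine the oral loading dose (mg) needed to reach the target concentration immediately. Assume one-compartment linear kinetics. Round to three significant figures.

Vd(total) = 81 kg × 1.8 L/kg = 145.8 L
LD = Vd × C / F / S = 145.8 × 14.00 / 0.67 / 0.72 = 4231 mg

4230 mg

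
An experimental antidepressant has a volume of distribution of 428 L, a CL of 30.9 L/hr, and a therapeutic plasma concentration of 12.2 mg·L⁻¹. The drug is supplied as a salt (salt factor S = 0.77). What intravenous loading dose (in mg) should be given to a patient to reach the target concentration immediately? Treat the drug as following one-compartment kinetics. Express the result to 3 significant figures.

The loading dose fills Vd to the target concentration.
LD = Vd × C / S = 428.0 × 12.20 / 0.77 = 6781 mg

6780 mg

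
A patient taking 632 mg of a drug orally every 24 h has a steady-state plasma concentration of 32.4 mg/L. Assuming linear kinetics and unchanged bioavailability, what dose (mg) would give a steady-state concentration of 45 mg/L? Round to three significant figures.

878 mg

With linear kinetics, Css is proportional to dose rate (D/τ) at fixed clearance.
D₂ = D₁ × (Css,target / Css,current) = 632 × 45/32.4 = 877.8 mg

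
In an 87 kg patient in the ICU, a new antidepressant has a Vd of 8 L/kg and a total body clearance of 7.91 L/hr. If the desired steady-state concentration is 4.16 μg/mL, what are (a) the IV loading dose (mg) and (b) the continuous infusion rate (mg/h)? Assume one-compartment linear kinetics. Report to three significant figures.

Vd = 8 L/kg × 87 kg = 696.0 L
Loading: fill Vd to C_target → 696.0 L × 4.16 mg/L = 2895 mg
Infusion rate = 7.910 L/h × 4.16 mg/L = 32.91 mg/h

(a) 2900 mg; (b) 32.9 mg/h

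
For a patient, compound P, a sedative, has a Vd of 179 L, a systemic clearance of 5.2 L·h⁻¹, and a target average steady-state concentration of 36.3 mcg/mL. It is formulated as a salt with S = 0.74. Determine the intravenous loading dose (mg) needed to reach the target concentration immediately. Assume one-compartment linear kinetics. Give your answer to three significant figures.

8780 mg

The loading dose fills Vd to the target concentration.
LD = Vd × C / S = 179.0 × 36.30 / 0.74 = 8781 mg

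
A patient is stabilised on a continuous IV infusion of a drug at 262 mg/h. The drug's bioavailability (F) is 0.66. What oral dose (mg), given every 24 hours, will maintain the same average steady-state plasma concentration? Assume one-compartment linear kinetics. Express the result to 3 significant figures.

9530 mg

To maintain the same Css, the systemic dosing rate must be unchanged: F·D/τ = infusion rate.
D = rate × τ / F = 262 × 24 / 0.66 = 9527 mg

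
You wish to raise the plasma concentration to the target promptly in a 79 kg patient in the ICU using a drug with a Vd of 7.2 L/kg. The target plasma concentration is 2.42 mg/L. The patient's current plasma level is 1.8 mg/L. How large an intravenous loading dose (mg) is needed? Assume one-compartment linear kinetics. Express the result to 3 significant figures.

Vd(total) = 79 kg × 7.2 L/kg = 568.8 L
The loading dose fills Vd to the target concentration.
Concentration deficit ΔC = 2.42 − 1.8 = 0.6200 mg/L
LD = Vd × ΔC = 568.8 × 0.6200 = 352.7 mg

353 mg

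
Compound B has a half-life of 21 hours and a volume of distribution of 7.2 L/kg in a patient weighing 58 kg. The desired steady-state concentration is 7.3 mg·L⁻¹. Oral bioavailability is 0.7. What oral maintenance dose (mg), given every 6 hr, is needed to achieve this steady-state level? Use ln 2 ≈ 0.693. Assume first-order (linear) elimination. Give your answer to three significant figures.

Vd = 7.2 L/kg × 58 kg = 417.6 L
CL = 0.693 × Vd / t½ = 0.693 × 417.6 / 21 = 13.78 L/h
D = CL × Css × τ / F = 13.78 × 7.3 × 6 / 0.7 = 862.2 mg

862 mg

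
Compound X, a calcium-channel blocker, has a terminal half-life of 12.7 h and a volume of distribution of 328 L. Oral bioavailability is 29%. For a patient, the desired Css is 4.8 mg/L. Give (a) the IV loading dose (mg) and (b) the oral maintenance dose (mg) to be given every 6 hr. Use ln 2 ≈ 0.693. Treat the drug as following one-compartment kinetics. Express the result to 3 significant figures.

LD = Vd × C = 328.0 × 4.8 = 1574 mg
CL = 0.693 × Vd / t½ = 0.693 × 328.0 / 12.7 = 17.90 L/h
D = CL × Css × τ / F = 17.90 × 4.8 × 6 / 0.29 = 1778 mg

(a) 1570 mg; (b) 1780 mg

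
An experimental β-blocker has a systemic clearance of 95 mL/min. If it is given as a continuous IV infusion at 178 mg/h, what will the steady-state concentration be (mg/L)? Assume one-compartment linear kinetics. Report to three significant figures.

31.2 mg/L

Convert clearance: 95 mL/min × 60 min/h ÷ 1000 mL/L = 5.700 L/h
Css = rate / CL = 178 / 5.700 = 31.23 mg/L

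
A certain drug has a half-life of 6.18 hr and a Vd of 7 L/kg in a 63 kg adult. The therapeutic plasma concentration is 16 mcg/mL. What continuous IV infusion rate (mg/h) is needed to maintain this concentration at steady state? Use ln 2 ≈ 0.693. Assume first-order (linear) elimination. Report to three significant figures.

Vd = 7 L/kg × 63 kg = 441.0 L
k = 0.693/6.18 = 0.1121 h⁻¹, so CL = k·Vd = 0.1121 × 441.0 = 49.44 L/h
Infusion rate = CL × Css = 49.44 × 16 = 791.0 mg/h

791 mg/h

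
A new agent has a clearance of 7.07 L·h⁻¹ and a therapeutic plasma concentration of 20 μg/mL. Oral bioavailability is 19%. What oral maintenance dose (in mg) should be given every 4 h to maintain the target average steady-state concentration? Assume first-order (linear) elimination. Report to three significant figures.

2980 mg

At steady state, dose per interval replaces the amount cleared in that interval: F·D/τ = CL·Css.
D = CL × Css × τ / F = 7.070 × 20 × 4 / 0.19 = 2977 mg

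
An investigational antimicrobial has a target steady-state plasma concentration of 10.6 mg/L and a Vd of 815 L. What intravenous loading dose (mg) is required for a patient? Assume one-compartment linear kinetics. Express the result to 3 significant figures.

The loading dose fills Vd to the target concentration.
LD = Vd × C = 815.0 × 10.60 = 8639 mg

8640 mg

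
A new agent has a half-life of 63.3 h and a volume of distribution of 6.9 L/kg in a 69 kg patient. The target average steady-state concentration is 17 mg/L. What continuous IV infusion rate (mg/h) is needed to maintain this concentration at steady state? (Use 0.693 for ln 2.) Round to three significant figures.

Total Vd = 6.9 × 69 = 476.1 L
k = 0.693/63.3 = 0.01095 h⁻¹, so CL = k·Vd = 0.01095 × 476.1 = 5.213 L/h
Infusion rate = CL × Css = 5.213 × 17 = 88.62 mg/h

88.6 mg/h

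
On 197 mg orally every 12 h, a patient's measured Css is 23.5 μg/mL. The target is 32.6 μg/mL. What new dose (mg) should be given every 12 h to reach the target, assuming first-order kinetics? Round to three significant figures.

With linear kinetics, Css is proportional to dose rate (D/τ) at fixed clearance.
D₂ = D₁ × (Css,target / Css,current) = 197 × 32.6/23.5 = 273.3 mg

273 mg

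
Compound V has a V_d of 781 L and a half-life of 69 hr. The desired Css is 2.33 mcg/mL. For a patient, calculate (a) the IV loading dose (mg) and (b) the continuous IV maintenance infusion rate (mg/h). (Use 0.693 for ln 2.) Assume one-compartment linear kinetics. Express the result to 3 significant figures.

(a) 1820 mg; (b) 18.3 mg/h

LD = Vd × C = 781.0 × 2.33 = 1820 mg
CL = 0.693 × Vd / t½ = 0.693 × 781.0 / 69 = 7.844 L/h
Infusion rate = CL × Css = 7.844 × 2.33 = 18.28 mg/h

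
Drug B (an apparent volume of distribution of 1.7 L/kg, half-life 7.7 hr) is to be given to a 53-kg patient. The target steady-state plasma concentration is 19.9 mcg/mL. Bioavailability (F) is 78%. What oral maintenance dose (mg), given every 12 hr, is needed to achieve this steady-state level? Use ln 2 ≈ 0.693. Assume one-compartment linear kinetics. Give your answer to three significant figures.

Vd = 1.7 L/kg × 53 kg = 90.10 L
CL = ln 2 · Vd / t½ = 0.693 × 90.10 / 7.7 = 8.109 L/h
D = CL × Css × τ / F = 8.109 × 19.9 × 12 / 0.78 = 2483 mg

2480 mg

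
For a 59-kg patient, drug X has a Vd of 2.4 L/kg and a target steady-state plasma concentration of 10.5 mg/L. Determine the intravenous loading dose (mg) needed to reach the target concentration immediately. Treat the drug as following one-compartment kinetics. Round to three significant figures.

1490 mg

Total Vd = 2.4 × 59 = 141.6 L
The loading dose fills Vd to the target concentration.
LD = Vd × C = 141.6 × 10.50 = 1487 mg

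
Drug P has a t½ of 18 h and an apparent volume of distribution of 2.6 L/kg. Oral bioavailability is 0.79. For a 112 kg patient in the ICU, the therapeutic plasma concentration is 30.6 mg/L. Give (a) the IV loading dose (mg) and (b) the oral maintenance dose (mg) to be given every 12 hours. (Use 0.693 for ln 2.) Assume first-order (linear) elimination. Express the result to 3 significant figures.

(a) 8910 mg; (b) 5210 mg

Vd(total) = 112 kg × 2.6 L/kg = 291.2 L
LD = Vd × C = 291.2 × 30.6 = 8911 mg
CL = 0.693 × Vd / t½ = 0.693 × 291.2 / 18 = 11.21 L/h
D = CL × Css × τ / F = 11.21 × 30.6 × 12 / 0.79 = 5211 mg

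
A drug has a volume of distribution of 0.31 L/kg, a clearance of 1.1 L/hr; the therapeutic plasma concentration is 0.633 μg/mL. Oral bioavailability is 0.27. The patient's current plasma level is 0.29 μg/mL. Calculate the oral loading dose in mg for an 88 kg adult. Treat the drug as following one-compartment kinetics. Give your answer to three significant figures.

34.7 mg

Vd = 0.31 L/kg × 88 kg = 27.28 L
Loading dose depends on Vd (not clearance): it fills the distribution volume.
Concentration deficit ΔC = 0.633 − 0.29 = 0.3430 mg/L
LD = Vd × ΔC / F = 27.28 × 0.3430 / 0.27 = 34.66 mg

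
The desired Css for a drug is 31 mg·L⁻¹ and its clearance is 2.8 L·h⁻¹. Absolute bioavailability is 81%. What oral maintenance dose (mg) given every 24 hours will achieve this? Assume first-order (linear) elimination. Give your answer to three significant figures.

D = CL × Css × τ / F = 2.800 × 31 × 24 / 0.81 = 2572 mg

2570 mg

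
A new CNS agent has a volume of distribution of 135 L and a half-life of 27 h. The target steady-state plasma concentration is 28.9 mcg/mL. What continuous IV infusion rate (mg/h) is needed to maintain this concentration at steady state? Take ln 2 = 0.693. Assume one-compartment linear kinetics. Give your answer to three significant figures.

100 mg/h

CL = ln 2 · Vd / t½ = 0.693 × 135.0 / 27 = 3.465 L/h
Infusion rate = CL × Css = 3.465 × 28.9 = 100.1 mg/h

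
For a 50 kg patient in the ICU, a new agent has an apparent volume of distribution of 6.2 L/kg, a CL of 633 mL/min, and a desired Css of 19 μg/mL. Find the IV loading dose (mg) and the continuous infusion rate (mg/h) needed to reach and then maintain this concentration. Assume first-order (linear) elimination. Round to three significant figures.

(a) 5890 mg; (b) 722 mg/h

Vd(total) = 50 kg × 6.2 L/kg = 310.0 L
LD = Vd · C_target = 310.0 × 19 = 5890 mg
CL = 633 mL/min × 60/1000 = 37.98 L/h
Maintenance infusion rate = CL × Css = 37.98 × 19 = 721.6 mg/h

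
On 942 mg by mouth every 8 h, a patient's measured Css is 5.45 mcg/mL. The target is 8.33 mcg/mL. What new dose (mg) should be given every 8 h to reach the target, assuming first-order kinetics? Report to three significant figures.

1440 mg

For first-order elimination, Css ∝ F·D/(CL·τ); F and CL are unchanged, so Css ∝ D/τ.
D₂ = D₁ × (Css,target / Css,current) = 942 × 8.33/5.45 = 1440 mg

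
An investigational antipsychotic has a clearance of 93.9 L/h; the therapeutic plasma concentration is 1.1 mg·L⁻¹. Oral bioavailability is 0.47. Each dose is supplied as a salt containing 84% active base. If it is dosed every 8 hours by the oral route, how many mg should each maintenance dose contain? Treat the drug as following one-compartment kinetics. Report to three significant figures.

2090 mg

At steady state, dose per interval replaces the amount cleared in that interval: F·S·D/τ = CL·Css.
D = CL × Css × τ / F / S = 93.90 × 1.1 × 8 / 0.47 / 0.84 = 2093 mg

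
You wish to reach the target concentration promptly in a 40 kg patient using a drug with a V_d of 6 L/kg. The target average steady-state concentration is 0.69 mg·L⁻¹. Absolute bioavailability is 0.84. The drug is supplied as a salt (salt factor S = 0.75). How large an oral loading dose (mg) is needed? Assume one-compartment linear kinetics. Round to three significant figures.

Vd(total) = 40 kg × 6 L/kg = 240.0 L
The loading dose fills Vd to the target concentration.
LD = Vd × C / F / S = 240.0 × 0.6900 / 0.84 / 0.75 = 262.9 mg

263 mg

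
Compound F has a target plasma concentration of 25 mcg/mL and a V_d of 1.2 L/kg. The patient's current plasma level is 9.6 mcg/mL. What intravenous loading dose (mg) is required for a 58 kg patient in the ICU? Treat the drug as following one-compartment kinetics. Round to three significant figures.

1070 mg

Total Vd = 1.2 × 58 = 69.60 L
Concentration deficit ΔC = 25 − 9.6 = 15.40 mg/L
LD = Vd × ΔC = 69.60 × 15.40 = 1072 mg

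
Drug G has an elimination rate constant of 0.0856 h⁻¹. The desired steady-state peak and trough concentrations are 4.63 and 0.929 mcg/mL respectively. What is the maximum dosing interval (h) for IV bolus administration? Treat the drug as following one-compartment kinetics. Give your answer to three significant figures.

18.8 h

Between IV bolus doses, concentration decays as C = C₀·e^(−kτ), so C_peak/C_trough = e^(kτ).
τ_max = ln(C_peak/C_trough) / k = ln(4.63/0.929) / 0.08560 = 1.606 / 0.08560 = 18.76 h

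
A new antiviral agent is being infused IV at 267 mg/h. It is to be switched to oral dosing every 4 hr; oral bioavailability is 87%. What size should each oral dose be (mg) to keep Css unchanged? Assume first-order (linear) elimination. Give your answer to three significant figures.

To maintain the same Css, the systemic dosing rate must be unchanged: F·D/τ = infusion rate.
D = rate × τ / F = 267 × 4 / 0.87 = 1228 mg

1230 mg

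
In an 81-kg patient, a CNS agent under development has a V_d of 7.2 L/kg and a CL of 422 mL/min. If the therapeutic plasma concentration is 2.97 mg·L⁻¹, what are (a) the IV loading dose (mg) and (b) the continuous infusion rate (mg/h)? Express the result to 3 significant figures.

Vd = 7.2 L/kg × 81 kg = 583.2 L
LD = Vd · C_target = 583.2 × 2.97 = 1732 mg
CL = 422 mL/min × 60/1000 = 25.32 L/h
Maintenance: replace elimination → rate = CL × Css = 25.32 × 2.97 = 75.20 mg/h

(a) 1730 mg; (b) 75.2 mg/h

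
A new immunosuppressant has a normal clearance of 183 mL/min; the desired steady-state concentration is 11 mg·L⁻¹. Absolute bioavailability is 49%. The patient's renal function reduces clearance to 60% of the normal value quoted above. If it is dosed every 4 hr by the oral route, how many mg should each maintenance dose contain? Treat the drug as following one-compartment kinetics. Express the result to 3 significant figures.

Convert clearance: 183 mL/min × 60 min/h ÷ 1000 mL/L = 10.98 L/h
Patient clearance = 0.6 × 10.98 = 6.588 L/h
D = CL × Css × τ / F = 6.588 × 11 × 4 / 0.49 = 591.6 mg

592 mg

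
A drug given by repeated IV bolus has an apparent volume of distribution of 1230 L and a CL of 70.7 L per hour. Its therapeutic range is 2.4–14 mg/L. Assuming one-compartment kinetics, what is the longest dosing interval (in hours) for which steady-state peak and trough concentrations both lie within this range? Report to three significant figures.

30.7 h

k = CL / Vd = 70.70 / 1230 = 0.05748 h⁻¹
Between IV bolus doses, concentration decays as C = C₀·e^(−kτ), so C_peak/C_trough = e^(kτ).
τ_max = ln(C_peak/C_trough) / k = ln(14/2.4) / 0.05748 = 1.764 / 0.05748 = 30.69 h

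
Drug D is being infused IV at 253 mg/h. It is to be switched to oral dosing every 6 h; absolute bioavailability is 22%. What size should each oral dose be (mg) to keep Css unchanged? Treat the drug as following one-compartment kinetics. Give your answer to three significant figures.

To maintain the same Css, the systemic dosing rate must be unchanged: F·D/τ = infusion rate.
D = rate × τ / F = 253 × 6 / 0.22 = 6900 mg

6900 mg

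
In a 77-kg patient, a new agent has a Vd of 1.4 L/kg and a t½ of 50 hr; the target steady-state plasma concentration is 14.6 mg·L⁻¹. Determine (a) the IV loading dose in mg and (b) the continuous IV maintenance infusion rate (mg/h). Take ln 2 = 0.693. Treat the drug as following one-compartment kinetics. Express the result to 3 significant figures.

(a) 1570 mg; (b) 21.8 mg/h

Vd = 1.4 L/kg × 77 kg = 107.8 L
LD = Vd × C = 107.8 × 14.6 = 1574 mg
CL = 0.693 × Vd / t½ = 0.693 × 107.8 / 50 = 1.494 L/h
Infusion rate = CL × Css = 1.494 × 14.6 = 21.81 mg/h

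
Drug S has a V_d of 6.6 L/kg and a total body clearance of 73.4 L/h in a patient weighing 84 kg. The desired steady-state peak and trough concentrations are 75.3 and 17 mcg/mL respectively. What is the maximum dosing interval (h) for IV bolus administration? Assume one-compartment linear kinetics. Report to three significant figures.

Total Vd = 6.6 × 84 = 554.4 L
k = CL / Vd = 73.40 / 554.4 = 0.1324 h⁻¹
Between IV bolus doses, concentration decays as C = C₀·e^(−kτ), so C_peak/C_trough = e^(kτ).
τ_max = ln(C_peak/C_trough) / k = ln(75.3/17) / 0.1324 = 1.488 / 0.1324 = 11.24 h

11.2 h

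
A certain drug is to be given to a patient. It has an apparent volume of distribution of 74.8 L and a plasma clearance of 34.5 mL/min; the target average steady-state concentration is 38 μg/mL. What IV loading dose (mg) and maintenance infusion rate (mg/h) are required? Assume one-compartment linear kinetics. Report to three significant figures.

(a) 2840 mg; (b) 78.7 mg/h

LD = Vd · C_target = 74.80 × 38 = 2842 mg
CL = 34.5 mL/min × 60/1000 = 2.070 L/h
Infusion rate = 2.070 L/h × 38 mg/L = 78.66 mg/h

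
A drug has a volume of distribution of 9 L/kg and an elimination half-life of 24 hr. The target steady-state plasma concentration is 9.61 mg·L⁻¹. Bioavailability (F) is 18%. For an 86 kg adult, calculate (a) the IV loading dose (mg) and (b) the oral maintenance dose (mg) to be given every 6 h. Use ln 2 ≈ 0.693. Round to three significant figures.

Vd = 9 L/kg × 86 kg = 774.0 L
LD = Vd × C = 774.0 × 9.61 = 7438 mg
CL = 0.693 × Vd / t½ = 0.693 × 774.0 / 24 = 22.35 L/h
D = CL × Css × τ / F = 22.35 × 9.61 × 6 / 0.18 = 7159 mg

(a) 7440 mg; (b) 7160 mg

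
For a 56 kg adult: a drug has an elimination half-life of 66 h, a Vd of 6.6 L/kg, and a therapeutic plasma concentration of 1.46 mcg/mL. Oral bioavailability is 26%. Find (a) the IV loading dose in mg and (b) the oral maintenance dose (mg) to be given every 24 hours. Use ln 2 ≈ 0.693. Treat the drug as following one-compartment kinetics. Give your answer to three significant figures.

Vd = 6.6 L/kg × 56 kg = 369.6 L
LD = Vd × C = 369.6 × 1.46 = 539.6 mg
CL = 0.693 × Vd / t½ = 0.693 × 369.6 / 66 = 3.881 L/h
D = CL × Css × τ / F = 3.881 × 1.46 × 24 / 0.26 = 523.0 mg

(a) 540 mg; (b) 523 mg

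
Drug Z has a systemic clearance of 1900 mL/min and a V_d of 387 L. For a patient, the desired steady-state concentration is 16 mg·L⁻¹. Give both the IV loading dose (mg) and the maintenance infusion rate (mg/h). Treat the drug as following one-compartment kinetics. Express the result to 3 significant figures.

(a) 6190 mg; (b) 1820 mg/h

LD = Vd · C_target = 387.0 × 16 = 6192 mg
CL = 1900 mL/min × 60/1000 = 114.0 L/h
Maintenance: replace elimination → rate = CL × Css = 114.0 × 16 = 1824 mg/h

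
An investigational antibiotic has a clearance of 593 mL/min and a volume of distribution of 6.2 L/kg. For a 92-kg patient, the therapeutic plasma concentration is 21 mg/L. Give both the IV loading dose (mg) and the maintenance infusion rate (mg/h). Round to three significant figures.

Total Vd = 6.2 × 92 = 570.4 L
Loading dose = Vd × C = 570.4 × 21 = 11980 mg
CL = 593 mL/min × 60/1000 = 35.58 L/h
Maintenance: replace elimination → rate = CL × Css = 35.58 × 21 = 747.2 mg/h

(a) 12000 mg; (b) 747 mg/h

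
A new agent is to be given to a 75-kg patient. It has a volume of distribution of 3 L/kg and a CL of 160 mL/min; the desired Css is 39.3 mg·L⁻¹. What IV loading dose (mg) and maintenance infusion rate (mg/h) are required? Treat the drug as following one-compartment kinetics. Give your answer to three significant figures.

(a) 8840 mg; (b) 377 mg/h

Vd = 3 L/kg × 75 kg = 225.0 L
LD = Vd · C_target = 225.0 × 39.3 = 8843 mg
CL = 160 mL/min × 60/1000 = 9.600 L/h
Infusion rate = 9.600 L/h × 39.3 mg/L = 377.3 mg/h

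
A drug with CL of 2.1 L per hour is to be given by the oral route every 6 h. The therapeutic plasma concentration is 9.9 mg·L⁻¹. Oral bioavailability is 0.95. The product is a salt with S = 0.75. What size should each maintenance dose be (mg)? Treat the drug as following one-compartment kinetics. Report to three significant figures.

175 mg

D = CL × Css × τ / F / S = 2.100 × 9.9 × 6 / 0.95 / 0.75 = 175.1 mg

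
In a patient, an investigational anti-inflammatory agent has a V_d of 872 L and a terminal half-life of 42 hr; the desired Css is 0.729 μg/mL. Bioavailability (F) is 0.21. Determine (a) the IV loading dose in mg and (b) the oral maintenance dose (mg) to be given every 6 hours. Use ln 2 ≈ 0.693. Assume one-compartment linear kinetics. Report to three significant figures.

LD = Vd × C = 872.0 × 0.729 = 635.7 mg
CL = 0.693 × Vd / t½ = 0.693 × 872.0 / 42 = 14.39 L/h
D = CL × Css × τ / F = 14.39 × 0.729 × 6 / 0.21 = 299.7 mg

(a) 636 mg; (b) 300 mg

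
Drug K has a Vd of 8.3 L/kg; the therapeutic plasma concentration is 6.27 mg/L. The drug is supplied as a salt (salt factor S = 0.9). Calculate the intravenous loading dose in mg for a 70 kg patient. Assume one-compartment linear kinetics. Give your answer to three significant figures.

Total Vd = 8.3 × 70 = 581.0 L
LD = Vd × C / S = 581.0 × 6.270 / 0.9 = 4048 mg

4050 mg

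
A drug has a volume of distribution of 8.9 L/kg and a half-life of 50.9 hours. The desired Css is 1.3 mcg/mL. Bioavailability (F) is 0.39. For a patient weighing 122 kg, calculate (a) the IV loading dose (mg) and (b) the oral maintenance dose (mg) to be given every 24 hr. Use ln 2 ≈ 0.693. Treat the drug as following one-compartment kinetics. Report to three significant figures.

(a) 1410 mg; (b) 1180 mg

Total Vd = 8.9 × 122 = 1086 L
LD = Vd × C = 1086 × 1.3 = 1412 mg
CL = 0.693 × Vd / t½ = 0.693 × 1086 / 50.9 = 14.79 L/h
D = CL × Css × τ / F = 14.79 × 1.3 × 24 / 0.39 = 1183 mg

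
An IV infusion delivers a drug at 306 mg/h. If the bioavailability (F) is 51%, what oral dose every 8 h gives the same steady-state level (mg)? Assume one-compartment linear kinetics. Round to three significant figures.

To maintain the same Css, the systemic dosing rate must be unchanged: F·D/τ = infusion rate.
D = rate × τ / F = 306 × 8 / 0.51 = 4800 mg

4800 mg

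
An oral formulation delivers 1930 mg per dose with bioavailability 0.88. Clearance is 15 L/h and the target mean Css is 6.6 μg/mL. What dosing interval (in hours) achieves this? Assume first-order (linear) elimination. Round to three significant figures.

17.2 h

F·D/τ = CL·Css → τ = F·D / (CL·Css).
τ = 0.88 × 1930 / (15 × 6.6) = 17.16 h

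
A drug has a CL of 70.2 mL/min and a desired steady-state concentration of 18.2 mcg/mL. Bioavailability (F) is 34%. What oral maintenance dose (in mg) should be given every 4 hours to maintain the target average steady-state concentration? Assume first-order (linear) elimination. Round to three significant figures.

902 mg

CL = 70.2 mL/min = 70.2 × 0.06 = 4.212 L/h
D = CL × Css × τ / F = 4.212 × 18.2 × 4 / 0.34 = 901.9 mg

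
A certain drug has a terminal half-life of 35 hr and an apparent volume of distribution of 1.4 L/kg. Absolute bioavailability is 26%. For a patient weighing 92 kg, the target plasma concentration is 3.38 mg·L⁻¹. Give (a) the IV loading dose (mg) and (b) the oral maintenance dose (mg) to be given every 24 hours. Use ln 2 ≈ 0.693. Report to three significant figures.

(a) 435 mg; (b) 796 mg

Total Vd = 1.4 × 92 = 128.8 L
LD = Vd × C = 128.8 × 3.38 = 435.3 mg
CL = 0.693 × Vd / t½ = 0.693 × 128.8 / 35 = 2.550 L/h
D = CL × Css × τ / F = 2.550 × 3.38 × 24 / 0.26 = 795.6 mg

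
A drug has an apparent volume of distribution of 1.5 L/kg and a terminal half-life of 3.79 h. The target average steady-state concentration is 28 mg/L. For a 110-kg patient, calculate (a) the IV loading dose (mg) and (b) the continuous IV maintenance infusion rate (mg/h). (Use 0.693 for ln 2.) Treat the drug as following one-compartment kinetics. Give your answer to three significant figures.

Vd = 1.5 L/kg × 110 kg = 165.0 L
LD = Vd × C = 165.0 × 28 = 4620 mg
CL = 0.693 × Vd / t½ = 0.693 × 165.0 / 3.79 = 30.17 L/h
Infusion rate = CL × Css = 30.17 × 28 = 844.8 mg/h

(a) 4620 mg; (b) 845 mg/h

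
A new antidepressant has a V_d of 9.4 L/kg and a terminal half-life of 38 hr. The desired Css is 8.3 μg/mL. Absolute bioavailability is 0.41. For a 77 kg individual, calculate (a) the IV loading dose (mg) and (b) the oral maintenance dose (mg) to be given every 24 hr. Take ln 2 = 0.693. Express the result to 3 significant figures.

(a) 6010 mg; (b) 6410 mg

Total Vd = 9.4 × 77 = 723.8 L
LD = Vd × C = 723.8 × 8.3 = 6008 mg
CL = 0.693 × Vd / t½ = 0.693 × 723.8 / 38 = 13.20 L/h
D = CL × Css × τ / F = 13.20 × 8.3 × 24 / 0.41 = 6413 mg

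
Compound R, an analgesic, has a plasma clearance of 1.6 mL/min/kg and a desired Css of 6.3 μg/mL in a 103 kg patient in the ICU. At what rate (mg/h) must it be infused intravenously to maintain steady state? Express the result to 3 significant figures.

CL = 1.6 mL/min/kg × 103 kg = 164.8 mL/min = 164.8 × 60/1000 = 9.888 L/h
At steady state, infusion rate equals elimination rate: rate in = CL × Css.
Infusion rate = CL · Css = 9.888 L/h × 6.3 mg/L = 62.29 mg/h

62.3 mg/h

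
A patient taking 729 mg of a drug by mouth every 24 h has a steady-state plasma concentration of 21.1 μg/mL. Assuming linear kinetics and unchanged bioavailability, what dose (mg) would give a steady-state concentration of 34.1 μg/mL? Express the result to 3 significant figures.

With linear kinetics, Css is proportional to dose rate (D/τ) at fixed clearance.
D₂ = D₁ × (Css,target / Css,current) = 729 × 34.1/21.1 = 1178 mg

1180 mg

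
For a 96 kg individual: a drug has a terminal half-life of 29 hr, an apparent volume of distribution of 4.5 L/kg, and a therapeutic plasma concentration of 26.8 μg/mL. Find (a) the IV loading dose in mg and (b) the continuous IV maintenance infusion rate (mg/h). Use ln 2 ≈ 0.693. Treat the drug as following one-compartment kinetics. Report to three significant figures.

Vd(total) = 96 kg × 4.5 L/kg = 432.0 L
LD = Vd × C = 432.0 × 26.8 = 11580 mg
CL = 0.693 × Vd / t½ = 0.693 × 432.0 / 29 = 10.32 L/h
Infusion rate = CL × Css = 10.32 × 26.8 = 276.6 mg/h

(a) 11600 mg; (b) 277 mg/h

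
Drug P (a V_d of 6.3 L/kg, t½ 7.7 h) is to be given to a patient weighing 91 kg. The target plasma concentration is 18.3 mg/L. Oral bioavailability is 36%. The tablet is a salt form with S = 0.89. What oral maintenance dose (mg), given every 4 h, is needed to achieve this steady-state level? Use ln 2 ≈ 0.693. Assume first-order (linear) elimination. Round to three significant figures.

11800 mg

Total Vd = 6.3 × 91 = 573.3 L
k = 0.693/7.7 = 0.09000 h⁻¹, so CL = k·Vd = 0.09000 × 573.3 = 51.60 L/h
D = CL × Css × τ / F / S = 51.60 × 18.3 × 4 / 0.36 / 0.89 = 11790 mg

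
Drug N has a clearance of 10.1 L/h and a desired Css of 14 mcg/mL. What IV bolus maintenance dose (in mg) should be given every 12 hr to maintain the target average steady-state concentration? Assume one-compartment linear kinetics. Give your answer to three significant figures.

1700 mg

D = CL × Css × τ = 10.10 × 14 × 12 = 1697 mg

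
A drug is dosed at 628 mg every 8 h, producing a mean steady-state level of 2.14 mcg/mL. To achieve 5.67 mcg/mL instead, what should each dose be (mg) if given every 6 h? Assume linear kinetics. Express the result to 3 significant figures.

1250 mg

With linear kinetics, Css is proportional to dose rate (D/τ) at fixed clearance.
D₂ = D₁ × (Css,target / Css,current) × (τ₂/τ₁) = 628 × (5.67/2.14) × (6/8) = 1248 mg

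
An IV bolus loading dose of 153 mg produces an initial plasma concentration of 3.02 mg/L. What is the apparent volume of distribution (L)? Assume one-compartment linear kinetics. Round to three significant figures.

Immediately after an IV bolus, C₀ = Dose / Vd, so Vd = Dose / C₀.
Vd = 153 / 3.02 = 50.66 L

50.7 L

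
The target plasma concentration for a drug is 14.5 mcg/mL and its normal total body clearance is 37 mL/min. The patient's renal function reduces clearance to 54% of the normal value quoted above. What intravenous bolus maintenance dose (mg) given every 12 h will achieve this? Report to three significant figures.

209 mg

Convert clearance: 37 mL/min × 60 min/h ÷ 1000 mL/L = 2.220 L/h
Patient clearance = 0.54 × 2.220 = 1.199 L/h
D = CL × Css × τ = 1.199 × 14.5 × 12 = 208.6 mg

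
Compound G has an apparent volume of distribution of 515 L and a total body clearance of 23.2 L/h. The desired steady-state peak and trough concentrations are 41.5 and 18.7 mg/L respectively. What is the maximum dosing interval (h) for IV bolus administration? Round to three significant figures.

k = CL / Vd = 23.20 / 515.0 = 0.04505 h⁻¹
Between IV bolus doses, concentration decays as C = C₀·e^(−kτ), so C_peak/C_trough = e^(kτ).
τ_max = ln(C_peak/C_trough) / k = ln(41.5/18.7) / 0.04505 = 0.7972 / 0.04505 = 17.70 h

17.7 h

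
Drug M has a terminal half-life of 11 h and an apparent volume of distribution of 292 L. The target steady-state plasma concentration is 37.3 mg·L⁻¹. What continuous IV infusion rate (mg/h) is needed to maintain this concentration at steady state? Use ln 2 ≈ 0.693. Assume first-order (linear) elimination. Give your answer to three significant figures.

CL = ln 2 · Vd / t½ = 0.693 × 292.0 / 11 = 18.40 L/h
Infusion rate = CL × Css = 18.40 × 37.3 = 686.3 mg/h

686 mg/h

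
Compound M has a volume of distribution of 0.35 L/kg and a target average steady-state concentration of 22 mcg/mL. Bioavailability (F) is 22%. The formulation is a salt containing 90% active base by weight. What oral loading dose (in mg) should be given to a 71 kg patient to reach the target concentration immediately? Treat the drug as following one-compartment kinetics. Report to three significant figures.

2760 mg

Total Vd = 0.35 × 71 = 24.85 L
The loading dose fills Vd to the target concentration.
LD = Vd × C / F / S = 24.85 × 22.00 / 0.22 / 0.9 = 2761 mg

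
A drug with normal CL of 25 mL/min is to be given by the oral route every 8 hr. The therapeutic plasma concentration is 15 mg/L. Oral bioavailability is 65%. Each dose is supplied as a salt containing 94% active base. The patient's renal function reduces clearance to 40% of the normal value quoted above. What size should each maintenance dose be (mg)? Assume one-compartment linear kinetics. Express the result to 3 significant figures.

118 mg

Convert clearance: 25 mL/min × 60 min/h ÷ 1000 mL/L = 1.500 L/h
Patient clearance = 0.4 × 1.500 = 0.6000 L/h
D = CL × Css × τ / F / S = 0.6000 × 15 × 8 / 0.65 / 0.94 = 117.8 mg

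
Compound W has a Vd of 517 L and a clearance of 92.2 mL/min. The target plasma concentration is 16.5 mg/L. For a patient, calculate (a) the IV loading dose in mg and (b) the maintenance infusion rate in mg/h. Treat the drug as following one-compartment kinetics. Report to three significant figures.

(a) 8530 mg; (b) 91.3 mg/h

Loading dose = Vd × C = 517.0 × 16.5 = 8531 mg
CL = 92.2 mL/min = 92.2 × 0.06 = 5.532 L/h
Maintenance: replace elimination → rate = CL × Css = 5.532 × 16.5 = 91.28 mg/h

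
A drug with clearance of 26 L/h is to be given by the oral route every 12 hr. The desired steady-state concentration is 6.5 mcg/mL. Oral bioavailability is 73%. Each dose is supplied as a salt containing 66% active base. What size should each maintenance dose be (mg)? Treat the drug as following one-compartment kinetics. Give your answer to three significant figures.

4210 mg

At steady state, dose per interval replaces the amount cleared in that interval: F·S·D/τ = CL·Css.
D = CL × Css × τ / F / S = 26.00 × 6.5 × 12 / 0.73 / 0.66 = 4209 mg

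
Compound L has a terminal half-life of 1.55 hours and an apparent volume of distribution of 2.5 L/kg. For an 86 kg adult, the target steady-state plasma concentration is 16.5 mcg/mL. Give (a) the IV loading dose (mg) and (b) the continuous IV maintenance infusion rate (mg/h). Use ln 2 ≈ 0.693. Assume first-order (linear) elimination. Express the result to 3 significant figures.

(a) 3550 mg; (b) 1590 mg/h

Vd(total) = 86 kg × 2.5 L/kg = 215.0 L
LD = Vd × C = 215.0 × 16.5 = 3548 mg
CL = 0.693 × Vd / t½ = 0.693 × 215.0 / 1.55 = 96.13 L/h
Infusion rate = CL × Css = 96.13 × 16.5 = 1586 mg/h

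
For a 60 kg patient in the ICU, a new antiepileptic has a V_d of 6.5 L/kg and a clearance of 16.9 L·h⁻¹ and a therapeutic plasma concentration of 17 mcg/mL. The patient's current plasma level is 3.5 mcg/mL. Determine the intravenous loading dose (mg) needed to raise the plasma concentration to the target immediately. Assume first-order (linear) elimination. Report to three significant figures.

Vd(total) = 60 kg × 6.5 L/kg = 390.0 L
Concentration deficit ΔC = 17 − 3.5 = 13.50 mg/L
LD = Vd × ΔC = 390.0 × 13.50 = 5265 mg

5270 mg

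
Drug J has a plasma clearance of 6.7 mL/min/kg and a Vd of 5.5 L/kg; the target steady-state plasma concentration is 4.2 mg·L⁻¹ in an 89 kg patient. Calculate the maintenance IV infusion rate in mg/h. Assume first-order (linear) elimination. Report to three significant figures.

150 mg/h

CL = 6.7 mL/min/kg × 89 kg = 596.3 mL/min = 596.3 × 60/1000 = 35.78 L/h
R₀ = 35.78 × 4.2 = 150.3 mg/h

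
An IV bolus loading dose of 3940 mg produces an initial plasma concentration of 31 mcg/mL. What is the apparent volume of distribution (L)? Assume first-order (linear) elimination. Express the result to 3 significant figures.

127 L

Immediately after an IV bolus, C₀ = Dose / Vd, so Vd = Dose / C₀.
Vd = 3940 / 31 = 127.1 L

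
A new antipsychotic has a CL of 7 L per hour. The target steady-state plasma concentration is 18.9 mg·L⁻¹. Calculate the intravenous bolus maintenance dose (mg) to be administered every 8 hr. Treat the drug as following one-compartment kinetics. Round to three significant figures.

1060 mg

D = CL × Css × τ = 7.000 × 18.9 × 8 = 1058 mg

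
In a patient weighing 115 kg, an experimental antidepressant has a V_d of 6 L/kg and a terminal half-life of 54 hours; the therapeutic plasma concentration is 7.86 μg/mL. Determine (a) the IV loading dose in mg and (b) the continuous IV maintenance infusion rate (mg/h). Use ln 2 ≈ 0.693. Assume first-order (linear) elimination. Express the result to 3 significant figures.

Vd = 6 L/kg × 115 kg = 690.0 L
LD = Vd × C = 690.0 × 7.86 = 5423 mg
CL = 0.693 × Vd / t½ = 0.693 × 690.0 / 54 = 8.855 L/h
Infusion rate = CL × Css = 8.855 × 7.86 = 69.60 mg/h

(a) 5420 mg; (b) 69.6 mg/h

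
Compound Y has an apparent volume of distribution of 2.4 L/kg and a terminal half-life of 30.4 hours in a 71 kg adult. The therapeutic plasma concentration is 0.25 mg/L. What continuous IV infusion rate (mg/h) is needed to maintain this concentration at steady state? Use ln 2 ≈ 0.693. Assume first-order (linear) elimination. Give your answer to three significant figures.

Vd(total) = 71 kg × 2.4 L/kg = 170.4 L
CL = 0.693 × Vd / t½ = 0.693 × 170.4 / 30.4 = 3.884 L/h
Infusion rate = CL × Css = 3.884 × 0.25 = 0.9710 mg/h

0.971 mg/h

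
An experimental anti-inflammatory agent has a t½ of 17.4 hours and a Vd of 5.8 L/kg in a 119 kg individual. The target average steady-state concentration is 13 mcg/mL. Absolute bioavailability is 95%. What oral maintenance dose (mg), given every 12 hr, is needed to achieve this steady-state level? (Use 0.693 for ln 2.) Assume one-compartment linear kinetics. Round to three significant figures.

Total Vd = 5.8 × 119 = 690.2 L
k = 0.693/17.4 = 0.03983 h⁻¹, so CL = k·Vd = 0.03983 × 690.2 = 27.49 L/h
D = CL × Css × τ / F = 27.49 × 13 × 12 / 0.95 = 4514 mg

4510 mg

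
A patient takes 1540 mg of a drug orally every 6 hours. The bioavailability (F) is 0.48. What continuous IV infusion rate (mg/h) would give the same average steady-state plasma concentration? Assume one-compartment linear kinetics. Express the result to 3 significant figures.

Equivalent systemic input: infusion rate = F·D/τ.
Rate = 0.48 × 1540 / 6 = 123.2 mg/h

123 mg/h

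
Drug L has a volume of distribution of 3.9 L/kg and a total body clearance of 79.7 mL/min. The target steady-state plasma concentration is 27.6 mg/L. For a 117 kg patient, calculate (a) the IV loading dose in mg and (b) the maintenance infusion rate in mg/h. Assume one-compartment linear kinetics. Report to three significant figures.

(a) 12600 mg; (b) 132 mg/h

Vd(total) = 117 kg × 3.9 L/kg = 456.3 L
Loading dose = Vd × C = 456.3 × 27.6 = 12590 mg
CL = 79.7 mL/min × 60/1000 = 4.782 L/h
Maintenance infusion rate = CL × Css = 4.782 × 27.6 = 132.0 mg/h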